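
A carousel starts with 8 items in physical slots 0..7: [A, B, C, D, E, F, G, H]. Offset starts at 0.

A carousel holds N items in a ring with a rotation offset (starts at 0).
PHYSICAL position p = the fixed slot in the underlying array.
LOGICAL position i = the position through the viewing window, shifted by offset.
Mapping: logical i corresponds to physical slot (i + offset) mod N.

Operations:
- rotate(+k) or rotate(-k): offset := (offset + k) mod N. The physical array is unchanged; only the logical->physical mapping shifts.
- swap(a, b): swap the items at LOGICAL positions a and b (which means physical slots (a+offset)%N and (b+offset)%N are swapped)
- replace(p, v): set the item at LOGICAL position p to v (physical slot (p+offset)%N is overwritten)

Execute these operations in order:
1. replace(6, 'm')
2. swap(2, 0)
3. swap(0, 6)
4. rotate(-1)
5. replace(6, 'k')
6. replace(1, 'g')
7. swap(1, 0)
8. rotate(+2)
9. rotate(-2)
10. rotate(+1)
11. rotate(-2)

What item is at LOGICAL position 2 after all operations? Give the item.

Answer: H

Derivation:
After op 1 (replace(6, 'm')): offset=0, physical=[A,B,C,D,E,F,m,H], logical=[A,B,C,D,E,F,m,H]
After op 2 (swap(2, 0)): offset=0, physical=[C,B,A,D,E,F,m,H], logical=[C,B,A,D,E,F,m,H]
After op 3 (swap(0, 6)): offset=0, physical=[m,B,A,D,E,F,C,H], logical=[m,B,A,D,E,F,C,H]
After op 4 (rotate(-1)): offset=7, physical=[m,B,A,D,E,F,C,H], logical=[H,m,B,A,D,E,F,C]
After op 5 (replace(6, 'k')): offset=7, physical=[m,B,A,D,E,k,C,H], logical=[H,m,B,A,D,E,k,C]
After op 6 (replace(1, 'g')): offset=7, physical=[g,B,A,D,E,k,C,H], logical=[H,g,B,A,D,E,k,C]
After op 7 (swap(1, 0)): offset=7, physical=[H,B,A,D,E,k,C,g], logical=[g,H,B,A,D,E,k,C]
After op 8 (rotate(+2)): offset=1, physical=[H,B,A,D,E,k,C,g], logical=[B,A,D,E,k,C,g,H]
After op 9 (rotate(-2)): offset=7, physical=[H,B,A,D,E,k,C,g], logical=[g,H,B,A,D,E,k,C]
After op 10 (rotate(+1)): offset=0, physical=[H,B,A,D,E,k,C,g], logical=[H,B,A,D,E,k,C,g]
After op 11 (rotate(-2)): offset=6, physical=[H,B,A,D,E,k,C,g], logical=[C,g,H,B,A,D,E,k]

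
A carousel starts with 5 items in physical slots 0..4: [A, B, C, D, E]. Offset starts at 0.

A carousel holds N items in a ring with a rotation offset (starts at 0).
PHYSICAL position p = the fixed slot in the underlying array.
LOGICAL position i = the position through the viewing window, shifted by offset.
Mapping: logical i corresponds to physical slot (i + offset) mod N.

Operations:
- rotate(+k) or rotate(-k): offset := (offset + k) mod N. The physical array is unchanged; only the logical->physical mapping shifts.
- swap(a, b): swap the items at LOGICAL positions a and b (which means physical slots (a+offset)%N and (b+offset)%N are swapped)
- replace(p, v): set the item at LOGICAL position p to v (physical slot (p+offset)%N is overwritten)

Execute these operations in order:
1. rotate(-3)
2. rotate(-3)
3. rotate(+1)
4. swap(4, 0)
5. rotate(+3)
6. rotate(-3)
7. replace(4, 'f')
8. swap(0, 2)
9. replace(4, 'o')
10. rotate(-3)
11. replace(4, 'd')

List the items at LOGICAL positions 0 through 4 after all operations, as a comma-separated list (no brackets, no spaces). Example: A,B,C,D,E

After op 1 (rotate(-3)): offset=2, physical=[A,B,C,D,E], logical=[C,D,E,A,B]
After op 2 (rotate(-3)): offset=4, physical=[A,B,C,D,E], logical=[E,A,B,C,D]
After op 3 (rotate(+1)): offset=0, physical=[A,B,C,D,E], logical=[A,B,C,D,E]
After op 4 (swap(4, 0)): offset=0, physical=[E,B,C,D,A], logical=[E,B,C,D,A]
After op 5 (rotate(+3)): offset=3, physical=[E,B,C,D,A], logical=[D,A,E,B,C]
After op 6 (rotate(-3)): offset=0, physical=[E,B,C,D,A], logical=[E,B,C,D,A]
After op 7 (replace(4, 'f')): offset=0, physical=[E,B,C,D,f], logical=[E,B,C,D,f]
After op 8 (swap(0, 2)): offset=0, physical=[C,B,E,D,f], logical=[C,B,E,D,f]
After op 9 (replace(4, 'o')): offset=0, physical=[C,B,E,D,o], logical=[C,B,E,D,o]
After op 10 (rotate(-3)): offset=2, physical=[C,B,E,D,o], logical=[E,D,o,C,B]
After op 11 (replace(4, 'd')): offset=2, physical=[C,d,E,D,o], logical=[E,D,o,C,d]

Answer: E,D,o,C,d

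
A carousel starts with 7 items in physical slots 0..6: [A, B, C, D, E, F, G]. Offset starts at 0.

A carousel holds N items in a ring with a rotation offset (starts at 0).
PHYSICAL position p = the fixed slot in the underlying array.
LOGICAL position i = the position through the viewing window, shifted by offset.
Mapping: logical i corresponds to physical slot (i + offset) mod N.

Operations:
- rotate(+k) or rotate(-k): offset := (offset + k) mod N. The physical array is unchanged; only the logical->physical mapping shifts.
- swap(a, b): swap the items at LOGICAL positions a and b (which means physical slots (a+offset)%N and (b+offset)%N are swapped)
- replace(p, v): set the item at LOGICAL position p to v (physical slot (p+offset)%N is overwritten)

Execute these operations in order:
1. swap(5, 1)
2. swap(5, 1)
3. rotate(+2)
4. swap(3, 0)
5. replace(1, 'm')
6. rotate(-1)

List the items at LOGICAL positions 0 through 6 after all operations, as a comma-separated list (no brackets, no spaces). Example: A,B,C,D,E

Answer: B,F,m,E,C,G,A

Derivation:
After op 1 (swap(5, 1)): offset=0, physical=[A,F,C,D,E,B,G], logical=[A,F,C,D,E,B,G]
After op 2 (swap(5, 1)): offset=0, physical=[A,B,C,D,E,F,G], logical=[A,B,C,D,E,F,G]
After op 3 (rotate(+2)): offset=2, physical=[A,B,C,D,E,F,G], logical=[C,D,E,F,G,A,B]
After op 4 (swap(3, 0)): offset=2, physical=[A,B,F,D,E,C,G], logical=[F,D,E,C,G,A,B]
After op 5 (replace(1, 'm')): offset=2, physical=[A,B,F,m,E,C,G], logical=[F,m,E,C,G,A,B]
After op 6 (rotate(-1)): offset=1, physical=[A,B,F,m,E,C,G], logical=[B,F,m,E,C,G,A]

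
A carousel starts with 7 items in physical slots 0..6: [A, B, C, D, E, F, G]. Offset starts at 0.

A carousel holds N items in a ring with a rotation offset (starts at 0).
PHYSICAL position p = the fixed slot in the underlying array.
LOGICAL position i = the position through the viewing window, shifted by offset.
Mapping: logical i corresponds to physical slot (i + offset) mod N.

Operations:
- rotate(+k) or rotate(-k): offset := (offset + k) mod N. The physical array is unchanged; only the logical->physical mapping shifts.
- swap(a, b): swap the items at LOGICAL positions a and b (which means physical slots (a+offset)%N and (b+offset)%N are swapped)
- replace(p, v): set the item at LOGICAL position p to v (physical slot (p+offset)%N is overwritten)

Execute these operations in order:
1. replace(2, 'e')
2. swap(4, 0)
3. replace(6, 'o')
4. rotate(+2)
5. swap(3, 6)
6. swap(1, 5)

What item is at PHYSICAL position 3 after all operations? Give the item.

After op 1 (replace(2, 'e')): offset=0, physical=[A,B,e,D,E,F,G], logical=[A,B,e,D,E,F,G]
After op 2 (swap(4, 0)): offset=0, physical=[E,B,e,D,A,F,G], logical=[E,B,e,D,A,F,G]
After op 3 (replace(6, 'o')): offset=0, physical=[E,B,e,D,A,F,o], logical=[E,B,e,D,A,F,o]
After op 4 (rotate(+2)): offset=2, physical=[E,B,e,D,A,F,o], logical=[e,D,A,F,o,E,B]
After op 5 (swap(3, 6)): offset=2, physical=[E,F,e,D,A,B,o], logical=[e,D,A,B,o,E,F]
After op 6 (swap(1, 5)): offset=2, physical=[D,F,e,E,A,B,o], logical=[e,E,A,B,o,D,F]

Answer: E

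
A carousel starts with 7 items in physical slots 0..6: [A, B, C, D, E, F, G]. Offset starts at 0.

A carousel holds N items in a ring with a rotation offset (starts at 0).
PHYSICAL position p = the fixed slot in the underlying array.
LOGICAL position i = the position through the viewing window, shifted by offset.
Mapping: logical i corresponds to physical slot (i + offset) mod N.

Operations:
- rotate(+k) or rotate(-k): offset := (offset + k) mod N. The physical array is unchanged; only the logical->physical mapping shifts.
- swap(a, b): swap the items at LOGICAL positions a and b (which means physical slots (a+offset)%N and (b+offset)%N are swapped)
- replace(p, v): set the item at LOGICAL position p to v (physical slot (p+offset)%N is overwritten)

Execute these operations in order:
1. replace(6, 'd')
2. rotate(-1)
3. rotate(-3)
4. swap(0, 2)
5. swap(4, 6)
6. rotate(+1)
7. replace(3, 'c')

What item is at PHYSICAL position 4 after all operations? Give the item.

After op 1 (replace(6, 'd')): offset=0, physical=[A,B,C,D,E,F,d], logical=[A,B,C,D,E,F,d]
After op 2 (rotate(-1)): offset=6, physical=[A,B,C,D,E,F,d], logical=[d,A,B,C,D,E,F]
After op 3 (rotate(-3)): offset=3, physical=[A,B,C,D,E,F,d], logical=[D,E,F,d,A,B,C]
After op 4 (swap(0, 2)): offset=3, physical=[A,B,C,F,E,D,d], logical=[F,E,D,d,A,B,C]
After op 5 (swap(4, 6)): offset=3, physical=[C,B,A,F,E,D,d], logical=[F,E,D,d,C,B,A]
After op 6 (rotate(+1)): offset=4, physical=[C,B,A,F,E,D,d], logical=[E,D,d,C,B,A,F]
After op 7 (replace(3, 'c')): offset=4, physical=[c,B,A,F,E,D,d], logical=[E,D,d,c,B,A,F]

Answer: E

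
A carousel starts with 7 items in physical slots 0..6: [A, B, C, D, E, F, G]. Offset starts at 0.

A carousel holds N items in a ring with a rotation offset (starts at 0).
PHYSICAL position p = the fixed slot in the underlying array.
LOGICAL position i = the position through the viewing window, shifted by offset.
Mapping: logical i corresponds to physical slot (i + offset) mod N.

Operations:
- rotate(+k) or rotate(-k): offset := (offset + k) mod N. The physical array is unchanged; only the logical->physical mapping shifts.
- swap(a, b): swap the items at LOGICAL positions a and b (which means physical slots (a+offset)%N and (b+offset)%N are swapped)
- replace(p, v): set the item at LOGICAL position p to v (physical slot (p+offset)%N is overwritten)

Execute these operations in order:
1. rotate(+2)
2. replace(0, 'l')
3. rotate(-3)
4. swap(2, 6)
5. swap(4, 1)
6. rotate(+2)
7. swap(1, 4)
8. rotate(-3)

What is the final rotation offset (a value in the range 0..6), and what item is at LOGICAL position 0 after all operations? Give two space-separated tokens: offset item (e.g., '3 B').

After op 1 (rotate(+2)): offset=2, physical=[A,B,C,D,E,F,G], logical=[C,D,E,F,G,A,B]
After op 2 (replace(0, 'l')): offset=2, physical=[A,B,l,D,E,F,G], logical=[l,D,E,F,G,A,B]
After op 3 (rotate(-3)): offset=6, physical=[A,B,l,D,E,F,G], logical=[G,A,B,l,D,E,F]
After op 4 (swap(2, 6)): offset=6, physical=[A,F,l,D,E,B,G], logical=[G,A,F,l,D,E,B]
After op 5 (swap(4, 1)): offset=6, physical=[D,F,l,A,E,B,G], logical=[G,D,F,l,A,E,B]
After op 6 (rotate(+2)): offset=1, physical=[D,F,l,A,E,B,G], logical=[F,l,A,E,B,G,D]
After op 7 (swap(1, 4)): offset=1, physical=[D,F,B,A,E,l,G], logical=[F,B,A,E,l,G,D]
After op 8 (rotate(-3)): offset=5, physical=[D,F,B,A,E,l,G], logical=[l,G,D,F,B,A,E]

Answer: 5 l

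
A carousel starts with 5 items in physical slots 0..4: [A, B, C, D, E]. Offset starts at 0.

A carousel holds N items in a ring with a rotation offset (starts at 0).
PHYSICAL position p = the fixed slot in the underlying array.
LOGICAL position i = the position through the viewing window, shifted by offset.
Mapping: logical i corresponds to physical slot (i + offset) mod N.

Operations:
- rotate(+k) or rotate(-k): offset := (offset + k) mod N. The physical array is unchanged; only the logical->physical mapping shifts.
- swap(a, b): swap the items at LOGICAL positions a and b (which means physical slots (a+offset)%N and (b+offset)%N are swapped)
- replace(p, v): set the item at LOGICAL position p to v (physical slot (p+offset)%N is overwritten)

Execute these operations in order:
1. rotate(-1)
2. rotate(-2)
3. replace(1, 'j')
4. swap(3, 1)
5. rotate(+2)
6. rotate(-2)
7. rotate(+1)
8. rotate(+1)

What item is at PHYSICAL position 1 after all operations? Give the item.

After op 1 (rotate(-1)): offset=4, physical=[A,B,C,D,E], logical=[E,A,B,C,D]
After op 2 (rotate(-2)): offset=2, physical=[A,B,C,D,E], logical=[C,D,E,A,B]
After op 3 (replace(1, 'j')): offset=2, physical=[A,B,C,j,E], logical=[C,j,E,A,B]
After op 4 (swap(3, 1)): offset=2, physical=[j,B,C,A,E], logical=[C,A,E,j,B]
After op 5 (rotate(+2)): offset=4, physical=[j,B,C,A,E], logical=[E,j,B,C,A]
After op 6 (rotate(-2)): offset=2, physical=[j,B,C,A,E], logical=[C,A,E,j,B]
After op 7 (rotate(+1)): offset=3, physical=[j,B,C,A,E], logical=[A,E,j,B,C]
After op 8 (rotate(+1)): offset=4, physical=[j,B,C,A,E], logical=[E,j,B,C,A]

Answer: B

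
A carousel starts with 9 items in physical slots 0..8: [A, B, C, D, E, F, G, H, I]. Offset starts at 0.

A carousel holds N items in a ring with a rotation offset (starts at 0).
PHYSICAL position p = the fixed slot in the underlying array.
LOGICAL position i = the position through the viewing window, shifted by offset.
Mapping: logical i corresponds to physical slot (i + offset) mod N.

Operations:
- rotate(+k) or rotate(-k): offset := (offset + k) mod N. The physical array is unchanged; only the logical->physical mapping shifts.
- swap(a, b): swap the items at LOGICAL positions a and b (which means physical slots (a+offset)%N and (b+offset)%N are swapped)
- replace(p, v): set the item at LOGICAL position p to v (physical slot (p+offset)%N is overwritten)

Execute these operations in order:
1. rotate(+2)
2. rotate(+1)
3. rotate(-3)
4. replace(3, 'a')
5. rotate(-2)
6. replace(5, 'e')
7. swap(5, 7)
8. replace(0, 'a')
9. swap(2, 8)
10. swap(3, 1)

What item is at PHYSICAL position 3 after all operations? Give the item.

Answer: F

Derivation:
After op 1 (rotate(+2)): offset=2, physical=[A,B,C,D,E,F,G,H,I], logical=[C,D,E,F,G,H,I,A,B]
After op 2 (rotate(+1)): offset=3, physical=[A,B,C,D,E,F,G,H,I], logical=[D,E,F,G,H,I,A,B,C]
After op 3 (rotate(-3)): offset=0, physical=[A,B,C,D,E,F,G,H,I], logical=[A,B,C,D,E,F,G,H,I]
After op 4 (replace(3, 'a')): offset=0, physical=[A,B,C,a,E,F,G,H,I], logical=[A,B,C,a,E,F,G,H,I]
After op 5 (rotate(-2)): offset=7, physical=[A,B,C,a,E,F,G,H,I], logical=[H,I,A,B,C,a,E,F,G]
After op 6 (replace(5, 'e')): offset=7, physical=[A,B,C,e,E,F,G,H,I], logical=[H,I,A,B,C,e,E,F,G]
After op 7 (swap(5, 7)): offset=7, physical=[A,B,C,F,E,e,G,H,I], logical=[H,I,A,B,C,F,E,e,G]
After op 8 (replace(0, 'a')): offset=7, physical=[A,B,C,F,E,e,G,a,I], logical=[a,I,A,B,C,F,E,e,G]
After op 9 (swap(2, 8)): offset=7, physical=[G,B,C,F,E,e,A,a,I], logical=[a,I,G,B,C,F,E,e,A]
After op 10 (swap(3, 1)): offset=7, physical=[G,I,C,F,E,e,A,a,B], logical=[a,B,G,I,C,F,E,e,A]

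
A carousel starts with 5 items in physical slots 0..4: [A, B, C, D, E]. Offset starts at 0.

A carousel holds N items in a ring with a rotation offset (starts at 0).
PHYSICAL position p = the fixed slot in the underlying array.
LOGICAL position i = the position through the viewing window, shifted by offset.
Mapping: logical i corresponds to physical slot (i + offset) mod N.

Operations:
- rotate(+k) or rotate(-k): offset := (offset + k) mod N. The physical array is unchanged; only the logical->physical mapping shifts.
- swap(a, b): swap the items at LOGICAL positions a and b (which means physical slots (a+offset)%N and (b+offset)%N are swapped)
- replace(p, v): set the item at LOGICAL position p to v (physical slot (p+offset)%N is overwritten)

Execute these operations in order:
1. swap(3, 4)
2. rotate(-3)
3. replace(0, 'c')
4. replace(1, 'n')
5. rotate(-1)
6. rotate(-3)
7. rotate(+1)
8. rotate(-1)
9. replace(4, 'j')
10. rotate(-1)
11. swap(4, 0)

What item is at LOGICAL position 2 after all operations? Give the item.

Answer: D

Derivation:
After op 1 (swap(3, 4)): offset=0, physical=[A,B,C,E,D], logical=[A,B,C,E,D]
After op 2 (rotate(-3)): offset=2, physical=[A,B,C,E,D], logical=[C,E,D,A,B]
After op 3 (replace(0, 'c')): offset=2, physical=[A,B,c,E,D], logical=[c,E,D,A,B]
After op 4 (replace(1, 'n')): offset=2, physical=[A,B,c,n,D], logical=[c,n,D,A,B]
After op 5 (rotate(-1)): offset=1, physical=[A,B,c,n,D], logical=[B,c,n,D,A]
After op 6 (rotate(-3)): offset=3, physical=[A,B,c,n,D], logical=[n,D,A,B,c]
After op 7 (rotate(+1)): offset=4, physical=[A,B,c,n,D], logical=[D,A,B,c,n]
After op 8 (rotate(-1)): offset=3, physical=[A,B,c,n,D], logical=[n,D,A,B,c]
After op 9 (replace(4, 'j')): offset=3, physical=[A,B,j,n,D], logical=[n,D,A,B,j]
After op 10 (rotate(-1)): offset=2, physical=[A,B,j,n,D], logical=[j,n,D,A,B]
After op 11 (swap(4, 0)): offset=2, physical=[A,j,B,n,D], logical=[B,n,D,A,j]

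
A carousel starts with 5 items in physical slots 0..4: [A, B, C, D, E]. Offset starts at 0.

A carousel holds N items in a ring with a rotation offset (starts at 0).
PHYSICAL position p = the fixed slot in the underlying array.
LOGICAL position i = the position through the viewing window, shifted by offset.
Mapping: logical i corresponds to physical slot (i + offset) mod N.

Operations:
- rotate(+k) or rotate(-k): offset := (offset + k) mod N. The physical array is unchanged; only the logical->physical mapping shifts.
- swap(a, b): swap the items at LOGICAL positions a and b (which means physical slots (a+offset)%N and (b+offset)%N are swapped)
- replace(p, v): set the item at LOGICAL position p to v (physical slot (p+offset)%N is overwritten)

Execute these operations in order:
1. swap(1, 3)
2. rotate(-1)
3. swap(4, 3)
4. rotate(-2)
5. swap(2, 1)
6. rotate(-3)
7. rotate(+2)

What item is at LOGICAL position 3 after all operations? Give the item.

After op 1 (swap(1, 3)): offset=0, physical=[A,D,C,B,E], logical=[A,D,C,B,E]
After op 2 (rotate(-1)): offset=4, physical=[A,D,C,B,E], logical=[E,A,D,C,B]
After op 3 (swap(4, 3)): offset=4, physical=[A,D,B,C,E], logical=[E,A,D,B,C]
After op 4 (rotate(-2)): offset=2, physical=[A,D,B,C,E], logical=[B,C,E,A,D]
After op 5 (swap(2, 1)): offset=2, physical=[A,D,B,E,C], logical=[B,E,C,A,D]
After op 6 (rotate(-3)): offset=4, physical=[A,D,B,E,C], logical=[C,A,D,B,E]
After op 7 (rotate(+2)): offset=1, physical=[A,D,B,E,C], logical=[D,B,E,C,A]

Answer: C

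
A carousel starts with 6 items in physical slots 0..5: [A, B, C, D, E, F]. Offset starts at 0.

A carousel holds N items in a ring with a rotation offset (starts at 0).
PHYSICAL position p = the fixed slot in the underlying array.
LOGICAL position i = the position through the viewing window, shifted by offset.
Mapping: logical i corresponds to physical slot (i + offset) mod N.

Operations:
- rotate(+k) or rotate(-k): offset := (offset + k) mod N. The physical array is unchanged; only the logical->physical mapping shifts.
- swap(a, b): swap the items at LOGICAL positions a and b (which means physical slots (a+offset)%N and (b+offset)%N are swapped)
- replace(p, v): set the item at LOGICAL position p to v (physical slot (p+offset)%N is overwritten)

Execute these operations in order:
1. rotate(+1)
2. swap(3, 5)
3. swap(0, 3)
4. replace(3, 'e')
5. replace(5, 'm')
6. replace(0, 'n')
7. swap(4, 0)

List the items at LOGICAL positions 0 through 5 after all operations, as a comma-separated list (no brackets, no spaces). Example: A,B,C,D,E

Answer: F,C,D,e,n,m

Derivation:
After op 1 (rotate(+1)): offset=1, physical=[A,B,C,D,E,F], logical=[B,C,D,E,F,A]
After op 2 (swap(3, 5)): offset=1, physical=[E,B,C,D,A,F], logical=[B,C,D,A,F,E]
After op 3 (swap(0, 3)): offset=1, physical=[E,A,C,D,B,F], logical=[A,C,D,B,F,E]
After op 4 (replace(3, 'e')): offset=1, physical=[E,A,C,D,e,F], logical=[A,C,D,e,F,E]
After op 5 (replace(5, 'm')): offset=1, physical=[m,A,C,D,e,F], logical=[A,C,D,e,F,m]
After op 6 (replace(0, 'n')): offset=1, physical=[m,n,C,D,e,F], logical=[n,C,D,e,F,m]
After op 7 (swap(4, 0)): offset=1, physical=[m,F,C,D,e,n], logical=[F,C,D,e,n,m]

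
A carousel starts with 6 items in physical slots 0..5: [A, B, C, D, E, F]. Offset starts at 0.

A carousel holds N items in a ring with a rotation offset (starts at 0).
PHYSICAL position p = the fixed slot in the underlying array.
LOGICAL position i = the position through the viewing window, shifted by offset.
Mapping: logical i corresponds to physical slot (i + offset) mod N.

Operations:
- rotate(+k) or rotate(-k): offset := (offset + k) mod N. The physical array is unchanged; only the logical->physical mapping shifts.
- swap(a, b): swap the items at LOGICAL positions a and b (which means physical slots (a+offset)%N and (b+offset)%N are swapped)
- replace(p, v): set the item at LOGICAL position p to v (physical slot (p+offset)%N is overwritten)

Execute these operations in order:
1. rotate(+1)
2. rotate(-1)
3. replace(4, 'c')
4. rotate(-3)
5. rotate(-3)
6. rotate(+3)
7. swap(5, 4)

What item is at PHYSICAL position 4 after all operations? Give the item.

Answer: c

Derivation:
After op 1 (rotate(+1)): offset=1, physical=[A,B,C,D,E,F], logical=[B,C,D,E,F,A]
After op 2 (rotate(-1)): offset=0, physical=[A,B,C,D,E,F], logical=[A,B,C,D,E,F]
After op 3 (replace(4, 'c')): offset=0, physical=[A,B,C,D,c,F], logical=[A,B,C,D,c,F]
After op 4 (rotate(-3)): offset=3, physical=[A,B,C,D,c,F], logical=[D,c,F,A,B,C]
After op 5 (rotate(-3)): offset=0, physical=[A,B,C,D,c,F], logical=[A,B,C,D,c,F]
After op 6 (rotate(+3)): offset=3, physical=[A,B,C,D,c,F], logical=[D,c,F,A,B,C]
After op 7 (swap(5, 4)): offset=3, physical=[A,C,B,D,c,F], logical=[D,c,F,A,C,B]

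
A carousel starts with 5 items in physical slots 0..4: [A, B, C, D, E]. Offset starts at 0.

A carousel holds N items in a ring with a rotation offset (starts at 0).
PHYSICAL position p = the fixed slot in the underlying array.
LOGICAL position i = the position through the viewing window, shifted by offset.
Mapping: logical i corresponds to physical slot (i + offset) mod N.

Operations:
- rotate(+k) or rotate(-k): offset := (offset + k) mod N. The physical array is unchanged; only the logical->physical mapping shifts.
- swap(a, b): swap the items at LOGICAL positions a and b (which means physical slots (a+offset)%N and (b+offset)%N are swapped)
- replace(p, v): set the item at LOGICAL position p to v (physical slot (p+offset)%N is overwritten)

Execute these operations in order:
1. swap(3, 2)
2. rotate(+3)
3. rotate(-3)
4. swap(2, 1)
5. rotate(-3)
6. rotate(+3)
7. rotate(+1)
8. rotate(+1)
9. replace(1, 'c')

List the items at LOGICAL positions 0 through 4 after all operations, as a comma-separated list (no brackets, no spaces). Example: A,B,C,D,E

After op 1 (swap(3, 2)): offset=0, physical=[A,B,D,C,E], logical=[A,B,D,C,E]
After op 2 (rotate(+3)): offset=3, physical=[A,B,D,C,E], logical=[C,E,A,B,D]
After op 3 (rotate(-3)): offset=0, physical=[A,B,D,C,E], logical=[A,B,D,C,E]
After op 4 (swap(2, 1)): offset=0, physical=[A,D,B,C,E], logical=[A,D,B,C,E]
After op 5 (rotate(-3)): offset=2, physical=[A,D,B,C,E], logical=[B,C,E,A,D]
After op 6 (rotate(+3)): offset=0, physical=[A,D,B,C,E], logical=[A,D,B,C,E]
After op 7 (rotate(+1)): offset=1, physical=[A,D,B,C,E], logical=[D,B,C,E,A]
After op 8 (rotate(+1)): offset=2, physical=[A,D,B,C,E], logical=[B,C,E,A,D]
After op 9 (replace(1, 'c')): offset=2, physical=[A,D,B,c,E], logical=[B,c,E,A,D]

Answer: B,c,E,A,D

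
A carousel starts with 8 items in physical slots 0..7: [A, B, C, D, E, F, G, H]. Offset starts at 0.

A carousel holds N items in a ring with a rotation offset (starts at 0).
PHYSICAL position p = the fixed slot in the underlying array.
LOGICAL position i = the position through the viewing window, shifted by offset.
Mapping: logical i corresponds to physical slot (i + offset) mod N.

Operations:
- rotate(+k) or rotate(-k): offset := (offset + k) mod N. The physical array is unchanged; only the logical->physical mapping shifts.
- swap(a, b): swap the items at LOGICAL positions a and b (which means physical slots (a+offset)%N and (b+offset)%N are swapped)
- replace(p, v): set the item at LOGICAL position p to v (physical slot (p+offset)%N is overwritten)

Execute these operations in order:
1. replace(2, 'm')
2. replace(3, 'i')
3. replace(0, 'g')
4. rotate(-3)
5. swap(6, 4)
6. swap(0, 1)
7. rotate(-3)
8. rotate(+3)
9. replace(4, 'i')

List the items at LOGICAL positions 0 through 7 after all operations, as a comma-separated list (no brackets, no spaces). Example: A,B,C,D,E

After op 1 (replace(2, 'm')): offset=0, physical=[A,B,m,D,E,F,G,H], logical=[A,B,m,D,E,F,G,H]
After op 2 (replace(3, 'i')): offset=0, physical=[A,B,m,i,E,F,G,H], logical=[A,B,m,i,E,F,G,H]
After op 3 (replace(0, 'g')): offset=0, physical=[g,B,m,i,E,F,G,H], logical=[g,B,m,i,E,F,G,H]
After op 4 (rotate(-3)): offset=5, physical=[g,B,m,i,E,F,G,H], logical=[F,G,H,g,B,m,i,E]
After op 5 (swap(6, 4)): offset=5, physical=[g,i,m,B,E,F,G,H], logical=[F,G,H,g,i,m,B,E]
After op 6 (swap(0, 1)): offset=5, physical=[g,i,m,B,E,G,F,H], logical=[G,F,H,g,i,m,B,E]
After op 7 (rotate(-3)): offset=2, physical=[g,i,m,B,E,G,F,H], logical=[m,B,E,G,F,H,g,i]
After op 8 (rotate(+3)): offset=5, physical=[g,i,m,B,E,G,F,H], logical=[G,F,H,g,i,m,B,E]
After op 9 (replace(4, 'i')): offset=5, physical=[g,i,m,B,E,G,F,H], logical=[G,F,H,g,i,m,B,E]

Answer: G,F,H,g,i,m,B,E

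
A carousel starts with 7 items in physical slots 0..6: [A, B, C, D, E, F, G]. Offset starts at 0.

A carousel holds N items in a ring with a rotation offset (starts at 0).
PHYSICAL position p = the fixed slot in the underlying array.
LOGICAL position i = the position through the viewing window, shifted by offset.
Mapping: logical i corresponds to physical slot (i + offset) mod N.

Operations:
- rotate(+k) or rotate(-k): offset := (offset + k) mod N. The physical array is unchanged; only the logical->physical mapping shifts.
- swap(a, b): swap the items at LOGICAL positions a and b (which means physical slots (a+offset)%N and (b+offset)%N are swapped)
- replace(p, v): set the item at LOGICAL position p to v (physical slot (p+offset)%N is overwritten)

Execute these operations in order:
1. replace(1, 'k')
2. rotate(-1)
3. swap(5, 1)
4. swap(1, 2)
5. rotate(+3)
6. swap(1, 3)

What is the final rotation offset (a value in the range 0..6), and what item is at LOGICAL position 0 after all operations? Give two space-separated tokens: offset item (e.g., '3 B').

Answer: 2 C

Derivation:
After op 1 (replace(1, 'k')): offset=0, physical=[A,k,C,D,E,F,G], logical=[A,k,C,D,E,F,G]
After op 2 (rotate(-1)): offset=6, physical=[A,k,C,D,E,F,G], logical=[G,A,k,C,D,E,F]
After op 3 (swap(5, 1)): offset=6, physical=[E,k,C,D,A,F,G], logical=[G,E,k,C,D,A,F]
After op 4 (swap(1, 2)): offset=6, physical=[k,E,C,D,A,F,G], logical=[G,k,E,C,D,A,F]
After op 5 (rotate(+3)): offset=2, physical=[k,E,C,D,A,F,G], logical=[C,D,A,F,G,k,E]
After op 6 (swap(1, 3)): offset=2, physical=[k,E,C,F,A,D,G], logical=[C,F,A,D,G,k,E]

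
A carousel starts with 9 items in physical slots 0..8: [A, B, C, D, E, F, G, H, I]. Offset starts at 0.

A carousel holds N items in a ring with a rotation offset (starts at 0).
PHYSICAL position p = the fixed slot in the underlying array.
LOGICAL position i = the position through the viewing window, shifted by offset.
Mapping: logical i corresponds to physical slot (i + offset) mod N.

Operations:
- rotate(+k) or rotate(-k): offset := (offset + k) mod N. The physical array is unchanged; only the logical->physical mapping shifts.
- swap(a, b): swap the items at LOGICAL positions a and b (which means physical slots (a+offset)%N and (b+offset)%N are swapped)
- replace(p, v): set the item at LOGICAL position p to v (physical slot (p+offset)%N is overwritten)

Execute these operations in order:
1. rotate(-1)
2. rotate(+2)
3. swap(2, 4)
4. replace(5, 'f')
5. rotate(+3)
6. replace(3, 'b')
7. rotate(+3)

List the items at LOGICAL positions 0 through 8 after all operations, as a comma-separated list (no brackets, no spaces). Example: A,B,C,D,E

After op 1 (rotate(-1)): offset=8, physical=[A,B,C,D,E,F,G,H,I], logical=[I,A,B,C,D,E,F,G,H]
After op 2 (rotate(+2)): offset=1, physical=[A,B,C,D,E,F,G,H,I], logical=[B,C,D,E,F,G,H,I,A]
After op 3 (swap(2, 4)): offset=1, physical=[A,B,C,F,E,D,G,H,I], logical=[B,C,F,E,D,G,H,I,A]
After op 4 (replace(5, 'f')): offset=1, physical=[A,B,C,F,E,D,f,H,I], logical=[B,C,F,E,D,f,H,I,A]
After op 5 (rotate(+3)): offset=4, physical=[A,B,C,F,E,D,f,H,I], logical=[E,D,f,H,I,A,B,C,F]
After op 6 (replace(3, 'b')): offset=4, physical=[A,B,C,F,E,D,f,b,I], logical=[E,D,f,b,I,A,B,C,F]
After op 7 (rotate(+3)): offset=7, physical=[A,B,C,F,E,D,f,b,I], logical=[b,I,A,B,C,F,E,D,f]

Answer: b,I,A,B,C,F,E,D,f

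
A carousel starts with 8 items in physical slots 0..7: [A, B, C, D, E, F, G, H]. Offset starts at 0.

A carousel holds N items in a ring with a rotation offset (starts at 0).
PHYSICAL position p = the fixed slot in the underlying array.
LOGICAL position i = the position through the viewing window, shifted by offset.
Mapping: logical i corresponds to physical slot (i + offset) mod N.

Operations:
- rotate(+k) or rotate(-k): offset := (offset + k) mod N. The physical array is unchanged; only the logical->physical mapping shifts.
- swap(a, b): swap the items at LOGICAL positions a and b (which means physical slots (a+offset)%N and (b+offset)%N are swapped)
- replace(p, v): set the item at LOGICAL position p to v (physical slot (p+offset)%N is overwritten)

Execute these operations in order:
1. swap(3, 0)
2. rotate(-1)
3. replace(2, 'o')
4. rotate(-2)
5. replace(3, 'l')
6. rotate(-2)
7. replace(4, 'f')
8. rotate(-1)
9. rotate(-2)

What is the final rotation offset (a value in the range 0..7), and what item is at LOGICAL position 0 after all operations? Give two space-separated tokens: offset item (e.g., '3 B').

Answer: 0 l

Derivation:
After op 1 (swap(3, 0)): offset=0, physical=[D,B,C,A,E,F,G,H], logical=[D,B,C,A,E,F,G,H]
After op 2 (rotate(-1)): offset=7, physical=[D,B,C,A,E,F,G,H], logical=[H,D,B,C,A,E,F,G]
After op 3 (replace(2, 'o')): offset=7, physical=[D,o,C,A,E,F,G,H], logical=[H,D,o,C,A,E,F,G]
After op 4 (rotate(-2)): offset=5, physical=[D,o,C,A,E,F,G,H], logical=[F,G,H,D,o,C,A,E]
After op 5 (replace(3, 'l')): offset=5, physical=[l,o,C,A,E,F,G,H], logical=[F,G,H,l,o,C,A,E]
After op 6 (rotate(-2)): offset=3, physical=[l,o,C,A,E,F,G,H], logical=[A,E,F,G,H,l,o,C]
After op 7 (replace(4, 'f')): offset=3, physical=[l,o,C,A,E,F,G,f], logical=[A,E,F,G,f,l,o,C]
After op 8 (rotate(-1)): offset=2, physical=[l,o,C,A,E,F,G,f], logical=[C,A,E,F,G,f,l,o]
After op 9 (rotate(-2)): offset=0, physical=[l,o,C,A,E,F,G,f], logical=[l,o,C,A,E,F,G,f]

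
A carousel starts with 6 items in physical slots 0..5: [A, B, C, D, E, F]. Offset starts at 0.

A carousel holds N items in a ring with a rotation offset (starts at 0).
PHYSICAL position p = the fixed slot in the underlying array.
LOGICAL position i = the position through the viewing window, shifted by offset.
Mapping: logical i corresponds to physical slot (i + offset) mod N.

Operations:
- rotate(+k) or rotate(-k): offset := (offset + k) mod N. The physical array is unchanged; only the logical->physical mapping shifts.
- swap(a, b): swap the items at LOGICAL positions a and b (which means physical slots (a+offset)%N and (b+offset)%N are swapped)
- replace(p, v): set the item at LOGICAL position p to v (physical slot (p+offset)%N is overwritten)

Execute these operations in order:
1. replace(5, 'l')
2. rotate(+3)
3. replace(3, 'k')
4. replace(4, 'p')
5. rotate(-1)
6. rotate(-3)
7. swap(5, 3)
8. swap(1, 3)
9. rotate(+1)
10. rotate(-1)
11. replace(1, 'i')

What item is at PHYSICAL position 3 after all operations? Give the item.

Answer: D

Derivation:
After op 1 (replace(5, 'l')): offset=0, physical=[A,B,C,D,E,l], logical=[A,B,C,D,E,l]
After op 2 (rotate(+3)): offset=3, physical=[A,B,C,D,E,l], logical=[D,E,l,A,B,C]
After op 3 (replace(3, 'k')): offset=3, physical=[k,B,C,D,E,l], logical=[D,E,l,k,B,C]
After op 4 (replace(4, 'p')): offset=3, physical=[k,p,C,D,E,l], logical=[D,E,l,k,p,C]
After op 5 (rotate(-1)): offset=2, physical=[k,p,C,D,E,l], logical=[C,D,E,l,k,p]
After op 6 (rotate(-3)): offset=5, physical=[k,p,C,D,E,l], logical=[l,k,p,C,D,E]
After op 7 (swap(5, 3)): offset=5, physical=[k,p,E,D,C,l], logical=[l,k,p,E,D,C]
After op 8 (swap(1, 3)): offset=5, physical=[E,p,k,D,C,l], logical=[l,E,p,k,D,C]
After op 9 (rotate(+1)): offset=0, physical=[E,p,k,D,C,l], logical=[E,p,k,D,C,l]
After op 10 (rotate(-1)): offset=5, physical=[E,p,k,D,C,l], logical=[l,E,p,k,D,C]
After op 11 (replace(1, 'i')): offset=5, physical=[i,p,k,D,C,l], logical=[l,i,p,k,D,C]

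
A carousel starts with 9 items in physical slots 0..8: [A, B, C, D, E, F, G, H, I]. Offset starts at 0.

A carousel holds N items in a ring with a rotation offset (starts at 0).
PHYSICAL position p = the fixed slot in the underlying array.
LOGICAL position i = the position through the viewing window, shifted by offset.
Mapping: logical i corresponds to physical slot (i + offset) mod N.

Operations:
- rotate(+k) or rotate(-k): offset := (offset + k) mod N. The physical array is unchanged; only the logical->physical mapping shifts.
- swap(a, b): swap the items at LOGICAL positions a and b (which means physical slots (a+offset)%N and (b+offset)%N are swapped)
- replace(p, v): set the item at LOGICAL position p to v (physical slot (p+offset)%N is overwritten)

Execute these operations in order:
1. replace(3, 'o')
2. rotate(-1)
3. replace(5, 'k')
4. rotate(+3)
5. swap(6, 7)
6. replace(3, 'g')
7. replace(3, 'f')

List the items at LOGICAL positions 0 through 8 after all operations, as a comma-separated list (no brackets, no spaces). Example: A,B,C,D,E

After op 1 (replace(3, 'o')): offset=0, physical=[A,B,C,o,E,F,G,H,I], logical=[A,B,C,o,E,F,G,H,I]
After op 2 (rotate(-1)): offset=8, physical=[A,B,C,o,E,F,G,H,I], logical=[I,A,B,C,o,E,F,G,H]
After op 3 (replace(5, 'k')): offset=8, physical=[A,B,C,o,k,F,G,H,I], logical=[I,A,B,C,o,k,F,G,H]
After op 4 (rotate(+3)): offset=2, physical=[A,B,C,o,k,F,G,H,I], logical=[C,o,k,F,G,H,I,A,B]
After op 5 (swap(6, 7)): offset=2, physical=[I,B,C,o,k,F,G,H,A], logical=[C,o,k,F,G,H,A,I,B]
After op 6 (replace(3, 'g')): offset=2, physical=[I,B,C,o,k,g,G,H,A], logical=[C,o,k,g,G,H,A,I,B]
After op 7 (replace(3, 'f')): offset=2, physical=[I,B,C,o,k,f,G,H,A], logical=[C,o,k,f,G,H,A,I,B]

Answer: C,o,k,f,G,H,A,I,B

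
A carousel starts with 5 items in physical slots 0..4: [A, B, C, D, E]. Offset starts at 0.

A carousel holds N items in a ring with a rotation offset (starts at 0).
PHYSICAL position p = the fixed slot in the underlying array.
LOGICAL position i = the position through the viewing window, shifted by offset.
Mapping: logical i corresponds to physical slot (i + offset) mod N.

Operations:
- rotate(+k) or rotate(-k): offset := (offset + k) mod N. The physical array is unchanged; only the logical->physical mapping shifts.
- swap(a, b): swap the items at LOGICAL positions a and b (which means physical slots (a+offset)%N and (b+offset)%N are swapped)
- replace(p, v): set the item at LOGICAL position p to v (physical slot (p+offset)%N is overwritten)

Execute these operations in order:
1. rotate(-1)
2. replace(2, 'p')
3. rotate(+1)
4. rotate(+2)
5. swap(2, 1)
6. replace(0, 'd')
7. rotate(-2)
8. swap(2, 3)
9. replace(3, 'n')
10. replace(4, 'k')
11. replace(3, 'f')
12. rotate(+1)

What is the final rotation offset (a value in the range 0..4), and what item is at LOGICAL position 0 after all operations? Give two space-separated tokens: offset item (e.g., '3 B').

Answer: 1 p

Derivation:
After op 1 (rotate(-1)): offset=4, physical=[A,B,C,D,E], logical=[E,A,B,C,D]
After op 2 (replace(2, 'p')): offset=4, physical=[A,p,C,D,E], logical=[E,A,p,C,D]
After op 3 (rotate(+1)): offset=0, physical=[A,p,C,D,E], logical=[A,p,C,D,E]
After op 4 (rotate(+2)): offset=2, physical=[A,p,C,D,E], logical=[C,D,E,A,p]
After op 5 (swap(2, 1)): offset=2, physical=[A,p,C,E,D], logical=[C,E,D,A,p]
After op 6 (replace(0, 'd')): offset=2, physical=[A,p,d,E,D], logical=[d,E,D,A,p]
After op 7 (rotate(-2)): offset=0, physical=[A,p,d,E,D], logical=[A,p,d,E,D]
After op 8 (swap(2, 3)): offset=0, physical=[A,p,E,d,D], logical=[A,p,E,d,D]
After op 9 (replace(3, 'n')): offset=0, physical=[A,p,E,n,D], logical=[A,p,E,n,D]
After op 10 (replace(4, 'k')): offset=0, physical=[A,p,E,n,k], logical=[A,p,E,n,k]
After op 11 (replace(3, 'f')): offset=0, physical=[A,p,E,f,k], logical=[A,p,E,f,k]
After op 12 (rotate(+1)): offset=1, physical=[A,p,E,f,k], logical=[p,E,f,k,A]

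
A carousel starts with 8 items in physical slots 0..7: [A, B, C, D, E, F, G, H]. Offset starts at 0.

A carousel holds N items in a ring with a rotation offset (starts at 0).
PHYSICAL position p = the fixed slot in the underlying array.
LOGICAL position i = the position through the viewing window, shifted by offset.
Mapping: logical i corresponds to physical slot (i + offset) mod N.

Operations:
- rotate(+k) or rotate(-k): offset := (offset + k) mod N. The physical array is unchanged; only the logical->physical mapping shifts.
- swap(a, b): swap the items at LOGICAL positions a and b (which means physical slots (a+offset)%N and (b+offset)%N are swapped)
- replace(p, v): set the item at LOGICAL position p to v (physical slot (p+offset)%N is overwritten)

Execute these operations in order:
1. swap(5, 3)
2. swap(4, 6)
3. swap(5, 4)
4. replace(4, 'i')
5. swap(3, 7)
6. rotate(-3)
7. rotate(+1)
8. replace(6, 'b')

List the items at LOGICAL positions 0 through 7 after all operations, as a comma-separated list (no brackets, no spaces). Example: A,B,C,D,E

After op 1 (swap(5, 3)): offset=0, physical=[A,B,C,F,E,D,G,H], logical=[A,B,C,F,E,D,G,H]
After op 2 (swap(4, 6)): offset=0, physical=[A,B,C,F,G,D,E,H], logical=[A,B,C,F,G,D,E,H]
After op 3 (swap(5, 4)): offset=0, physical=[A,B,C,F,D,G,E,H], logical=[A,B,C,F,D,G,E,H]
After op 4 (replace(4, 'i')): offset=0, physical=[A,B,C,F,i,G,E,H], logical=[A,B,C,F,i,G,E,H]
After op 5 (swap(3, 7)): offset=0, physical=[A,B,C,H,i,G,E,F], logical=[A,B,C,H,i,G,E,F]
After op 6 (rotate(-3)): offset=5, physical=[A,B,C,H,i,G,E,F], logical=[G,E,F,A,B,C,H,i]
After op 7 (rotate(+1)): offset=6, physical=[A,B,C,H,i,G,E,F], logical=[E,F,A,B,C,H,i,G]
After op 8 (replace(6, 'b')): offset=6, physical=[A,B,C,H,b,G,E,F], logical=[E,F,A,B,C,H,b,G]

Answer: E,F,A,B,C,H,b,G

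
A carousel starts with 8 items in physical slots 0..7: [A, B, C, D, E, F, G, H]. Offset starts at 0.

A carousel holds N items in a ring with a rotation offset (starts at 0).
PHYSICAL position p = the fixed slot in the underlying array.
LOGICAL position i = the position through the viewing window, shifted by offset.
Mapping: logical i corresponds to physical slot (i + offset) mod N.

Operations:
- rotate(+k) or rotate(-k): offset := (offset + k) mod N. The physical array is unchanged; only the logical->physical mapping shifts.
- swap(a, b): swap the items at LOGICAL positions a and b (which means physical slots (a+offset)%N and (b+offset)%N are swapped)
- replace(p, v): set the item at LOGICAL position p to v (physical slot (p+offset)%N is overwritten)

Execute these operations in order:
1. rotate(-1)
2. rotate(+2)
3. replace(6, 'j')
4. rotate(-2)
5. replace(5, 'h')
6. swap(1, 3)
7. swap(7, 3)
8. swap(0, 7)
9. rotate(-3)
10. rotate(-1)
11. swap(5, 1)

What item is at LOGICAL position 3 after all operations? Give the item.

Answer: j

Derivation:
After op 1 (rotate(-1)): offset=7, physical=[A,B,C,D,E,F,G,H], logical=[H,A,B,C,D,E,F,G]
After op 2 (rotate(+2)): offset=1, physical=[A,B,C,D,E,F,G,H], logical=[B,C,D,E,F,G,H,A]
After op 3 (replace(6, 'j')): offset=1, physical=[A,B,C,D,E,F,G,j], logical=[B,C,D,E,F,G,j,A]
After op 4 (rotate(-2)): offset=7, physical=[A,B,C,D,E,F,G,j], logical=[j,A,B,C,D,E,F,G]
After op 5 (replace(5, 'h')): offset=7, physical=[A,B,C,D,h,F,G,j], logical=[j,A,B,C,D,h,F,G]
After op 6 (swap(1, 3)): offset=7, physical=[C,B,A,D,h,F,G,j], logical=[j,C,B,A,D,h,F,G]
After op 7 (swap(7, 3)): offset=7, physical=[C,B,G,D,h,F,A,j], logical=[j,C,B,G,D,h,F,A]
After op 8 (swap(0, 7)): offset=7, physical=[C,B,G,D,h,F,j,A], logical=[A,C,B,G,D,h,F,j]
After op 9 (rotate(-3)): offset=4, physical=[C,B,G,D,h,F,j,A], logical=[h,F,j,A,C,B,G,D]
After op 10 (rotate(-1)): offset=3, physical=[C,B,G,D,h,F,j,A], logical=[D,h,F,j,A,C,B,G]
After op 11 (swap(5, 1)): offset=3, physical=[h,B,G,D,C,F,j,A], logical=[D,C,F,j,A,h,B,G]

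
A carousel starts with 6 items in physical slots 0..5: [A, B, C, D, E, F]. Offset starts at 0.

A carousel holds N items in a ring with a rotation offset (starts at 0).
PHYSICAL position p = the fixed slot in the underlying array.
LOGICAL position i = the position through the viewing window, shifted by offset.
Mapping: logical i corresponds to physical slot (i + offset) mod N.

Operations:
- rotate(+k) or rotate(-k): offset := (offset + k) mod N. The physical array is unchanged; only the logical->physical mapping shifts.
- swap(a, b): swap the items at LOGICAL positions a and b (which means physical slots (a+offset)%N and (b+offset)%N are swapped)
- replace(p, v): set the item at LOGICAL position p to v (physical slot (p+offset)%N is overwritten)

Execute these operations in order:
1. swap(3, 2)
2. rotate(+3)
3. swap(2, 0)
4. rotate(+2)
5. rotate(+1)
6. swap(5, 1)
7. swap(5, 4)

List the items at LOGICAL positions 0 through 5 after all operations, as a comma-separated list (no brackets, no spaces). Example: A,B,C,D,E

Answer: A,C,D,F,B,E

Derivation:
After op 1 (swap(3, 2)): offset=0, physical=[A,B,D,C,E,F], logical=[A,B,D,C,E,F]
After op 2 (rotate(+3)): offset=3, physical=[A,B,D,C,E,F], logical=[C,E,F,A,B,D]
After op 3 (swap(2, 0)): offset=3, physical=[A,B,D,F,E,C], logical=[F,E,C,A,B,D]
After op 4 (rotate(+2)): offset=5, physical=[A,B,D,F,E,C], logical=[C,A,B,D,F,E]
After op 5 (rotate(+1)): offset=0, physical=[A,B,D,F,E,C], logical=[A,B,D,F,E,C]
After op 6 (swap(5, 1)): offset=0, physical=[A,C,D,F,E,B], logical=[A,C,D,F,E,B]
After op 7 (swap(5, 4)): offset=0, physical=[A,C,D,F,B,E], logical=[A,C,D,F,B,E]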